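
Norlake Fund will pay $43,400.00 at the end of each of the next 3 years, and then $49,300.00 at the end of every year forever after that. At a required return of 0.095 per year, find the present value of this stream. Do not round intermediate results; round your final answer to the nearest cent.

PV of 3-year annuity: $43,400.00 × [1 − (1+0.095)^−3] / 0.095 = 108886.55632
Perpetuity value at year 3: $49,300.00 / 0.095 = 518947.36842
PV of perpetuity: 518947.36842 / (1+0.095)^3 = 395258.26181
Total PV = 108886.55632 + 395258.26181 = 504144.81814

$504144.82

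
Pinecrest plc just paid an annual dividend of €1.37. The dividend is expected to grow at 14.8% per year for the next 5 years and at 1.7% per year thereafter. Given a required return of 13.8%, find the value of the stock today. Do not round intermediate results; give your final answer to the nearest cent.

D_1 = 1.57276
D_2 = 1.80553
D_3 = 2.07275
D_4 = 2.37951
D_5 = 2.73168
Terminal value at year 5: TV = D_5×(1+g_2)/(r−g_2) = 2.77812/0.121 = 22.95967
P_0 = D_1/(1+r)^1 + D_2/(1+r)^2 + D_3/(1+r)^3 + D_4/(1+r)^4 + D_5/(1+r)^5 + TV/(1+r)^5
    = 1.38204 + 1.39418 + 1.40643 + 1.41879 + 1.43126 + 12.02969 = 19.06240

€19.06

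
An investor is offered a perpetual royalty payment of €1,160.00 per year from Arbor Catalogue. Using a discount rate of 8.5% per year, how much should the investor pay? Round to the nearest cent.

€13647.06

Level perpetuity: PV = C / r = €1,160.00 / 0.085 = €13,647.06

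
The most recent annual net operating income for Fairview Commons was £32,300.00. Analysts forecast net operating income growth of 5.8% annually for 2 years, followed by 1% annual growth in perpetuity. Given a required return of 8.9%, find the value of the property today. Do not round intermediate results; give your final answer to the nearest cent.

£451641.34

D_1 = 34173.40000
D_2 = 36155.45720
Terminal value at year 2: TV = D_2×(1+g_2)/(r−g_2) = 36517.01177/0.079 = 462240.65534
P_0 = D_1/(1+r)^1 + D_2/(1+r)^2 + TV/(1+r)^2
    = 31380.53260 + 30487.23920 + 389773.56446 = 451641.33626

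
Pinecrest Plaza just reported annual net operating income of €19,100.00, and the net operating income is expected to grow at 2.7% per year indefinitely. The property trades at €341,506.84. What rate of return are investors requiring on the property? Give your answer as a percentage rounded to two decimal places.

8.44%

D₁ = €19,100.00 × 1.027 = €19,615.7000
P = D₁/(r − g) ⇒ r = D₁/P + g = €19,615.7000/€341,506.84 + 0.027 = 0.057439 + 0.027 = 0.084439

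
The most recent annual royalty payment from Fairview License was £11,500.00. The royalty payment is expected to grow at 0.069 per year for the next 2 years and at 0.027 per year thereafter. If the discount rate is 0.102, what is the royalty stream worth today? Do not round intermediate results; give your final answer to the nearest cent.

£170160.48

D_1 = 12293.50000
D_2 = 13141.75150
Terminal value at year 2: TV = D_2×(1+g_2)/(r−g_2) = 13496.57879/0.075 = 179954.38387
P_0 = D_1/(1+r)^1 + D_2/(1+r)^2 + TV/(1+r)^2
    = 11155.62613 + 10821.56473 + 148183.29310 = 170160.48397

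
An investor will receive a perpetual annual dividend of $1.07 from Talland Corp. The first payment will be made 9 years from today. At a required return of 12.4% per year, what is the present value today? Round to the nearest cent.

$3.39

Value at end of year 8: C / r = $1.07 / 0.124 = $8.6290
Discount to today: PV = $8.6290 / (1 + 0.124)^8 = $8.6290 / 2.547596 = $3.39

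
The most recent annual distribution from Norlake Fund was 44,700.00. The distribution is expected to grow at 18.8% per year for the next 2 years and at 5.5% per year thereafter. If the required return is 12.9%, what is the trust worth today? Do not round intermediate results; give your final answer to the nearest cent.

D_1 = 53103.60000
D_2 = 63087.07680
Terminal value at year 2: TV = D_2×(1+g_2)/(r−g_2) = 66556.86602/0.074 = 899417.10843
P_0 = D_1/(1+r)^1 + D_2/(1+r)^2 + TV/(1+r)^2
    = 47035.96103 + 49493.99619 + 705623.86463 = 802153.82185

802153.82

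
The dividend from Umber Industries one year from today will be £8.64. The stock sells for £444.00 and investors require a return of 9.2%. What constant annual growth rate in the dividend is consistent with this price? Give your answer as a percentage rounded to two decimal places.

7.25%

P = D₁/(r−g) ⇒ g = r − D₁/P = 0.092 − £8.64/£444.00 = 0.072541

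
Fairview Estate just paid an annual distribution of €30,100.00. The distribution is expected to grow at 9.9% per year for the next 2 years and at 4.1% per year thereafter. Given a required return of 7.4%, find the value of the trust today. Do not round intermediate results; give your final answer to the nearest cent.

€1056555.69

D_1 = 33079.90000
D_2 = 36354.81010
Terminal value at year 2: TV = D_2×(1+g_2)/(r−g_2) = 37845.35731/0.033 = 1146829.00952
P_0 = D_1/(1+r)^1 + D_2/(1+r)^2 + TV/(1+r)^2
    = 30800.65177 + 31517.61294 + 994237.42628 = 1056555.69099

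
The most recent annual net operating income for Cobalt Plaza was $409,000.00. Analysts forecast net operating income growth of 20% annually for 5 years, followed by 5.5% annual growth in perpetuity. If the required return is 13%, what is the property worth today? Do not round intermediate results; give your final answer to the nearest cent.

$10228063.39

D_1 = 490800.00000
D_2 = 588960.00000
D_3 = 706752.00000
D_4 = 848102.40000
D_5 = 1017722.88000
Terminal value at year 5: TV = D_5×(1+g_2)/(r−g_2) = 1073697.63840/0.075 = 14315968.51200
P_0 = D_1/(1+r)^1 + D_2/(1+r)^2 + D_3/(1+r)^3 + D_4/(1+r)^4 + D_5/(1+r)^5 + TV/(1+r)^5
    = 434336.28319 + 461242.07064 + 489814.58829 + 520157.08491 + 552379.20521 + 7770134.15334 = 10228063.38558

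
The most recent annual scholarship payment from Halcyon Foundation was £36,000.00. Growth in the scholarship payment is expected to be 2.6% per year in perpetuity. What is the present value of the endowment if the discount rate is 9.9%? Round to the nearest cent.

D₁ = D₀ × (1 + g) = £36,000.00 × 1.026 = £36,936.0000
Growing perpetuity: P = D₁ / (r − g) = £36,936.0000 / (0.099 − 0.026) = £505,972.60

£505972.60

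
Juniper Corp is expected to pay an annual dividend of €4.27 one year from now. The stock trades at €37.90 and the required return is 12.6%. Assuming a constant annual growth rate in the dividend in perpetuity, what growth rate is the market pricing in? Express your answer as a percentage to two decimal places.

P = D₁/(r−g) ⇒ g = r − D₁/P = 0.126 − €4.27/€37.90 = 0.013335

1.33%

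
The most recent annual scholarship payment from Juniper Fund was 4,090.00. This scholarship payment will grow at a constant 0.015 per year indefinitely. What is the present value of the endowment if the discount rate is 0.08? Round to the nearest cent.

D₁ = D₀ × (1 + g) = 4,090.00 × 1.015 = 4,151.3500
Growing perpetuity: P = D₁ / (r − g) = 4,151.3500 / (0.08 − 0.015) = 63,866.92

63866.92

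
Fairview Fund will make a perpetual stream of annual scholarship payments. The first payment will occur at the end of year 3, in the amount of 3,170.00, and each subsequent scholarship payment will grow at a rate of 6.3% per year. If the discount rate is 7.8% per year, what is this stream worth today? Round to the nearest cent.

181857.19

Value at end of year 2: C₁ / (r − g) = 3,170.00 / (0.078 − 0.063) = 211,333.3333
Discount to today: PV = 211,333.3333 / (1 + 0.078)^2 = 211,333.3333 / 1.162084 = 181,857.19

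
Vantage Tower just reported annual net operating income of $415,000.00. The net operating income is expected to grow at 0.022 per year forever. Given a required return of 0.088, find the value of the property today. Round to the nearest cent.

$6426212.12

D₁ = D₀ × (1 + g) = $415,000.00 × 1.022 = $424,130.0000
Growing perpetuity: P = D₁ / (r − g) = $424,130.0000 / (0.088 − 0.022) = $6,426,212.12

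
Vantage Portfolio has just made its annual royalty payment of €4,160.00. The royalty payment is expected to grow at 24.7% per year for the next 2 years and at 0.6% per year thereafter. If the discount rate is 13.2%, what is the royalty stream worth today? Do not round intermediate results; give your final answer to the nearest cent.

€49935.95

D_1 = 5187.52000
D_2 = 6468.83744
Terminal value at year 2: TV = D_2×(1+g_2)/(r−g_2) = 6507.65046/0.126 = 51648.01956
P_0 = D_1/(1+r)^1 + D_2/(1+r)^2 + TV/(1+r)^2
    = 4582.61484 + 5048.16317 + 40305.17577 = 49935.95378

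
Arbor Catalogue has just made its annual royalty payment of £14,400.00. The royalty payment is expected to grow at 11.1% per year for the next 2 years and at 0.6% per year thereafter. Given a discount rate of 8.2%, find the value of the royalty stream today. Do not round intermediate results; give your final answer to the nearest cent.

D_1 = 15998.40000
D_2 = 17774.22240
Terminal value at year 2: TV = D_2×(1+g_2)/(r−g_2) = 17880.86773/0.076 = 235274.57545
P_0 = D_1/(1+r)^1 + D_2/(1+r)^2 + TV/(1+r)^2
    = 14785.95194 + 15182.24825 + 200965.02289 = 230933.22308

£230933.22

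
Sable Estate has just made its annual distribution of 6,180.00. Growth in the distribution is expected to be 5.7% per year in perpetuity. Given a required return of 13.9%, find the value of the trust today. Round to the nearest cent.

D₁ = D₀ × (1 + g) = 6,180.00 × 1.057 = 6,532.2600
Growing perpetuity: P = D₁ / (r − g) = 6,532.2600 / (0.139 − 0.057) = 79,661.71

79661.71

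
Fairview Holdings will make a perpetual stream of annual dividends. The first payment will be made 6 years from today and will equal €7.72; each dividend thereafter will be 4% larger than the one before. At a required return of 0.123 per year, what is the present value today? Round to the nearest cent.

Value at end of year 5: C₁ / (r − g) = €7.72 / (0.123 − 0.04) = €93.0120
Discount to today: PV = €93.0120 / (1 + 0.123)^5 = €93.0120 / 1.786071 = €52.08

€52.08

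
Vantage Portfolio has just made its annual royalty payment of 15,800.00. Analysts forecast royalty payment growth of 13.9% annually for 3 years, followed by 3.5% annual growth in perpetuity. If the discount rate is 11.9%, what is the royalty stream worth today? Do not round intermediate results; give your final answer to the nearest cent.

254419.43

D_1 = 17996.20000
D_2 = 20497.67180
D_3 = 23346.84818
Terminal value at year 3: TV = D_3×(1+g_2)/(r−g_2) = 24163.98787/0.084 = 287666.52222
P_0 = D_1/(1+r)^1 + D_2/(1+r)^2 + D_3/(1+r)^3 + TV/(1+r)^3
    = 16082.39500 + 16369.83727 + 16662.41702 + 205304.78114 = 254419.43042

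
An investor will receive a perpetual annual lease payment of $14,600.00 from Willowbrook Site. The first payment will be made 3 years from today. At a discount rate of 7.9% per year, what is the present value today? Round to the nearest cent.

$158738.72

Value at end of year 2: C / r = $14,600.00 / 0.079 = $184,810.1266
Discount to today: PV = $184,810.1266 / (1 + 0.079)^2 = $184,810.1266 / 1.164241 = $158,738.72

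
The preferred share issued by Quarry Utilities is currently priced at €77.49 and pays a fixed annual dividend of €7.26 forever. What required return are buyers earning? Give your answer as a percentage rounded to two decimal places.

P = C/r ⇒ r = C/P = €7.26/€77.49 = 0.093690

9.37%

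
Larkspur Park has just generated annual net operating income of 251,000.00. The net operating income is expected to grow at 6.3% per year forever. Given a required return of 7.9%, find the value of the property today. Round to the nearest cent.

D₁ = D₀ × (1 + g) = 251,000.00 × 1.063 = 266,813.0000
Growing perpetuity: P = D₁ / (r − g) = 266,813.0000 / (0.079 − 0.063) = 16,675,812.50

16675812.50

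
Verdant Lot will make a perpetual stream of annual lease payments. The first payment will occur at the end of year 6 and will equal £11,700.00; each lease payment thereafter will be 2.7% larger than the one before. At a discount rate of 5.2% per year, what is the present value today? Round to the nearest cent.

Value at end of year 5: C₁ / (r − g) = £11,700.00 / (0.052 − 0.027) = £468,000.0000
Discount to today: PV = £468,000.0000 / (1 + 0.052)^5 = £468,000.0000 / 1.288483 = £363,217.83

£363217.83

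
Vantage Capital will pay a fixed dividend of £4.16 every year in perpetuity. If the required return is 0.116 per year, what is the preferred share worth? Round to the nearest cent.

£35.86

Level perpetuity: PV = C / r = £4.16 / 0.116 = £35.86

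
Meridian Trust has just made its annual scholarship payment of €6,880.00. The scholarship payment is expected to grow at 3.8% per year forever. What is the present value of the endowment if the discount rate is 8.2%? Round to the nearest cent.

D₁ = D₀ × (1 + g) = €6,880.00 × 1.038 = €7,141.4400
Growing perpetuity: P = D₁ / (r − g) = €7,141.4400 / (0.082 − 0.038) = €162,305.45

€162305.45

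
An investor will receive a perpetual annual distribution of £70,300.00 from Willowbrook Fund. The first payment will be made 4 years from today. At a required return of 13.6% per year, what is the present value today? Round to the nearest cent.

£352599.28

Value at end of year 3: C / r = £70,300.00 / 0.136 = £516,911.7647
Discount to today: PV = £516,911.7647 / (1 + 0.136)^3 = £516,911.7647 / 1.466003 = £352,599.28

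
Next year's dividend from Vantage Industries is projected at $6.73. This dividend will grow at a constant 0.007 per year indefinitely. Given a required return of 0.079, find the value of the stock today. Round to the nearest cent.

Growing perpetuity: P = D₁ / (r − g) = $6.7300 / (0.079 − 0.007) = $93.47

$93.47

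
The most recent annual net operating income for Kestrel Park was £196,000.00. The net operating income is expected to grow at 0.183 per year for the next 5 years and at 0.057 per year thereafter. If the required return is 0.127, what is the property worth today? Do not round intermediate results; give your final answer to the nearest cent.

£4907833.69

D_1 = 231868.00000
D_2 = 274299.84400
D_3 = 324496.71545
D_4 = 383879.61438
D_5 = 454129.58381
Terminal value at year 5: TV = D_5×(1+g_2)/(r−g_2) = 480014.97009/0.07 = 6857356.71555
P_0 = D_1/(1+r)^1 + D_2/(1+r)^2 + D_3/(1+r)^3 + D_4/(1+r)^4 + D_5/(1+r)^5 + TV/(1+r)^5
    = 205739.13043 + 215962.19282 + 226693.23345 + 237957.49350 + 249781.46833 + 3771700.17183 = 4907833.69037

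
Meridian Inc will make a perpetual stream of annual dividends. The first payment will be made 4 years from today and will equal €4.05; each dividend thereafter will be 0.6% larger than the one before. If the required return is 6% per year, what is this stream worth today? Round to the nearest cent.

€62.97

Value at end of year 3: C₁ / (r − g) = €4.05 / (0.06 − 0.006) = €75.0000
Discount to today: PV = €75.0000 / (1 + 0.06)^3 = €75.0000 / 1.191016 = €62.97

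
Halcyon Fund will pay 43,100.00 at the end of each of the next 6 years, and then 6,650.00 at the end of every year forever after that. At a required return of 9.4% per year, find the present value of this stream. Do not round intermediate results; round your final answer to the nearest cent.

232324.62

PV of 6-year annuity: 43,100.00 × [1 − (1+0.094)^−6] / 0.094 = 191058.86327
Perpetuity value at year 6: 6,650.00 / 0.094 = 70744.68085
PV of perpetuity: 70744.68085 / (1+0.094)^6 = 41265.76111
Total PV = 191058.86327 + 41265.76111 = 232324.62438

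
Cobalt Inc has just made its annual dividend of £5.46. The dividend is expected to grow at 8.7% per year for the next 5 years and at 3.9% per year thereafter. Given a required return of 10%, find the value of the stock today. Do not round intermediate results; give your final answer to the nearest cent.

D_1 = 5.93502
D_2 = 6.45137
D_3 = 7.01264
D_4 = 7.62273
D_5 = 8.28591
Terminal value at year 5: TV = D_5×(1+g_2)/(r−g_2) = 8.60906/0.061 = 141.13219
P_0 = D_1/(1+r)^1 + D_2/(1+r)^2 + D_3/(1+r)^3 + D_4/(1+r)^4 + D_5/(1+r)^5 + TV/(1+r)^5
    = 5.39547 + 5.33171 + 5.26870 + 5.20643 + 5.14490 + 87.63199 = 113.97919

£113.98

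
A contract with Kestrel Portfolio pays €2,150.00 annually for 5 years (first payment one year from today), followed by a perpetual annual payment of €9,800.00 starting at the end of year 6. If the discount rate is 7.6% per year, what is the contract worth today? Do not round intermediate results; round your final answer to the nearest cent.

€98078.40

PV of 5-year annuity: €2,150.00 × [1 − (1+0.076)^−5] / 0.076 = 8675.59382
Perpetuity value at year 5: €9,800.00 / 0.076 = 128947.36842
PV of perpetuity: 128947.36842 / (1+0.076)^5 = 89402.80126
Total PV = 8675.59382 + 89402.80126 = 98078.39507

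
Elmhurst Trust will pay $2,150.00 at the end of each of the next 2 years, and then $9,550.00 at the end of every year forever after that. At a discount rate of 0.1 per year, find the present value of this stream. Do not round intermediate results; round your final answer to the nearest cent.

PV of 2-year annuity: $2,150.00 × [1 − (1+0.1)^−2] / 0.1 = 3731.40496
Perpetuity value at year 2: $9,550.00 / 0.1 = 95500.00000
PV of perpetuity: 95500.00000 / (1+0.1)^2 = 78925.61983
Total PV = 3731.40496 + 78925.61983 = 82657.02479

$82657.02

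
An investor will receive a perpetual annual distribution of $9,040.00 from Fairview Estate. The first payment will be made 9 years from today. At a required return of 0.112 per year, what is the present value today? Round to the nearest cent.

$34523.28

Value at end of year 8: C / r = $9,040.00 / 0.112 = $80,714.2857
Discount to today: PV = $80,714.2857 / (1 + 0.112)^8 = $80,714.2857 / 2.337967 = $34,523.28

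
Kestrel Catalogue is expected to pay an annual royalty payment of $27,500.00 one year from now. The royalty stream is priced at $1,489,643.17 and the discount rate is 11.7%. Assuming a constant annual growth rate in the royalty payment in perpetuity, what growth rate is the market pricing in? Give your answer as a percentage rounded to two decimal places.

9.85%

P = D₁/(r−g) ⇒ g = r − D₁/P = 0.117 − $27,500.00/$1,489,643.17 = 0.098539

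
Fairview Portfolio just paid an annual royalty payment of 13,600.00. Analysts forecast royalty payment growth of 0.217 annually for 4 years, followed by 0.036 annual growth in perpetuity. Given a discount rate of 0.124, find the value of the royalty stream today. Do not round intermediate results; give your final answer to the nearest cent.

286668.66

D_1 = 16551.20000
D_2 = 20142.81040
D_3 = 24513.80026
D_4 = 29833.29491
Terminal value at year 4: TV = D_4×(1+g_2)/(r−g_2) = 30907.29353/0.088 = 351219.24465
P_0 = D_1/(1+r)^1 + D_2/(1+r)^2 + D_3/(1+r)^3 + D_4/(1+r)^4 + TV/(1+r)^4
    = 14725.26690 + 15943.63863 + 17262.81870 + 18691.14800 + 220045.78783 = 286668.66007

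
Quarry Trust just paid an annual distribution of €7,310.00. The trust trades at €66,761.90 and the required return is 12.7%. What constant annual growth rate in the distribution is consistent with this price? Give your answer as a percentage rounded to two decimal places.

1.58%

P = D₀(1+g)/(r−g) ⇒ P(r−g) = D₀(1+g) ⇒ g(P+D₀) = P·r − D₀
g = (P·r − D₀)/(P + D₀) = (€66,761.90×0.127 − €7,310.00) / (€66,761.90 + €7,310.00) = 0.015779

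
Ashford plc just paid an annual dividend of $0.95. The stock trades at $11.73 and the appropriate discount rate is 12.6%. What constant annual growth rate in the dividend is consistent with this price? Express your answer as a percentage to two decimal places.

4.16%

P = D₀(1+g)/(r−g) ⇒ P(r−g) = D₀(1+g) ⇒ g(P+D₀) = P·r − D₀
g = (P·r − D₀)/(P + D₀) = ($11.73×0.126 − $0.95) / ($11.73 + $0.95) = 0.041639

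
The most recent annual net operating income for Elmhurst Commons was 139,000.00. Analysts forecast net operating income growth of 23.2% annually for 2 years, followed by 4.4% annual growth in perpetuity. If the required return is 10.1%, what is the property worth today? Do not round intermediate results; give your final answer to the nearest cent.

D_1 = 171248.00000
D_2 = 210977.53600
Terminal value at year 2: TV = D_2×(1+g_2)/(r−g_2) = 220260.54758/0.057 = 3864220.13305
P_0 = D_1/(1+r)^1 + D_2/(1+r)^2 + TV/(1+r)^2
    = 155538.60127 + 174045.01069 + 3187771.77469 = 3517355.38665

3517355.39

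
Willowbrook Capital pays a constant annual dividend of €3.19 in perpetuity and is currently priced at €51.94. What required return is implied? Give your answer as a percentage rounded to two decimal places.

6.14%

P = C/r ⇒ r = C/P = €3.19/€51.94 = 0.061417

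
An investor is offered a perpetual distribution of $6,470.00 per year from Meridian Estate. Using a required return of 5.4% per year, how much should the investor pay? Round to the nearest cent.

$119814.81

Level perpetuity: PV = C / r = $6,470.00 / 0.054 = $119,814.81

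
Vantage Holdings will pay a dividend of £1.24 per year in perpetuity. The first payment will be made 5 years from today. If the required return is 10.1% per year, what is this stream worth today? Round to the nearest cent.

Value at end of year 4: C / r = £1.24 / 0.101 = £12.2772
Discount to today: PV = £12.2772 / (1 + 0.101)^4 = £12.2772 / 1.469431 = £8.36

£8.36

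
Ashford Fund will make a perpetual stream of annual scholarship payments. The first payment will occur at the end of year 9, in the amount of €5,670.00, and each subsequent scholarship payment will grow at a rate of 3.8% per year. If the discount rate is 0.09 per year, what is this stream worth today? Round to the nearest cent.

Value at end of year 8: C₁ / (r − g) = €5,670.00 / (0.09 − 0.038) = €109,038.4615
Discount to today: PV = €109,038.4615 / (1 + 0.09)^8 = €109,038.4615 / 1.992563 = €54,722.73

€54722.73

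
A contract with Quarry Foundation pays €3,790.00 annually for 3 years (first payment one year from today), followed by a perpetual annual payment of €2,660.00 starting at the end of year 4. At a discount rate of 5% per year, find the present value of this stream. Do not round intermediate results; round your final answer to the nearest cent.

€56277.27

PV of 3-year annuity: €3,790.00 × [1 − (1+0.05)^−3] / 0.05 = 10321.11003
Perpetuity value at year 3: €2,660.00 / 0.05 = 53200.00000
PV of perpetuity: 53200.00000 / (1+0.05)^3 = 45956.16024
Total PV = 10321.11003 + 45956.16024 = 56277.27027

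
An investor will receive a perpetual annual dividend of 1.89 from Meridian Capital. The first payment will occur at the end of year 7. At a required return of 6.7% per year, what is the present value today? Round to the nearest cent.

Value at end of year 6: C / r = 1.89 / 0.067 = 28.2090
Discount to today: PV = 28.2090 / (1 + 0.067)^6 = 28.2090 / 1.475661 = 19.12

19.12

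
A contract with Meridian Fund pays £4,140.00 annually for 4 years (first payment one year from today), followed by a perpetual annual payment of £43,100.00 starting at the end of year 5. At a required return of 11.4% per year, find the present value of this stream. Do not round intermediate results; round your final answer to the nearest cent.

£258223.98

PV of 4-year annuity: £4,140.00 × [1 − (1+0.114)^−4] / 0.114 = 12735.19626
Perpetuity value at year 4: £43,100.00 / 0.114 = 378070.17544
PV of perpetuity: 378070.17544 / (1+0.114)^4 = 245488.78445
Total PV = 12735.19626 + 245488.78445 = 258223.98071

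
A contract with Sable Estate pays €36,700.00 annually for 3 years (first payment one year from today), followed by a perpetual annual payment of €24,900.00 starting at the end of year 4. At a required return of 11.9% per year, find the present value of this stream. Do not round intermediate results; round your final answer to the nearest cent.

€237634.08

PV of 3-year annuity: €36,700.00 × [1 − (1+0.119)^−3] / 0.119 = 88298.90110
Perpetuity value at year 3: €24,900.00 / 0.119 = 209243.69748
PV of perpetuity: 209243.69748 / (1+0.119)^3 = 149335.17875
Total PV = 88298.90110 + 149335.17875 = 237634.07985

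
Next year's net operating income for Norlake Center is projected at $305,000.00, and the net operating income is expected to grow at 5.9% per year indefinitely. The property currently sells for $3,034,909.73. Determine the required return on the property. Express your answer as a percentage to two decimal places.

P = D₁/(r − g) ⇒ r = D₁/P + g = $305,000.0000/$3,034,909.73 + 0.059 = 0.100497 + 0.059 = 0.159497

15.95%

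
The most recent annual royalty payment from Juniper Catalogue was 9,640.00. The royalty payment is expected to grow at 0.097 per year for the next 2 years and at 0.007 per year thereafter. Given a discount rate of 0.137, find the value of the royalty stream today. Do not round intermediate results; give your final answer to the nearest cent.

D_1 = 10575.08000
D_2 = 11600.86276
Terminal value at year 2: TV = D_2×(1+g_2)/(r−g_2) = 11682.06880/0.13 = 89862.06769
P_0 = D_1/(1+r)^1 + D_2/(1+r)^2 + TV/(1+r)^2
    = 9300.86192 + 8973.65481 + 69511.31075 = 87785.82748

87785.83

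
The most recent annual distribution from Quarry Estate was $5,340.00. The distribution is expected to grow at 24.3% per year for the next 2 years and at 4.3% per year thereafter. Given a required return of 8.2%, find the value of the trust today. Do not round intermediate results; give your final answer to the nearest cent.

D_1 = 6637.62000
D_2 = 8250.56166
Terminal value at year 2: TV = D_2×(1+g_2)/(r−g_2) = 8605.33581/0.039 = 220649.63619
P_0 = D_1/(1+r)^1 + D_2/(1+r)^2 + TV/(1+r)^2
    = 6134.58410 + 7047.40115 + 188472.80502 = 201654.79027

$201654.79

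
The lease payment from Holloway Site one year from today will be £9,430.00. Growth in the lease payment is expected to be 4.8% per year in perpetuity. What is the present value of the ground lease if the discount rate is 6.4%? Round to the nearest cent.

£589375.00

Growing perpetuity: P = D₁ / (r − g) = £9,430.0000 / (0.064 − 0.048) = £589,375.00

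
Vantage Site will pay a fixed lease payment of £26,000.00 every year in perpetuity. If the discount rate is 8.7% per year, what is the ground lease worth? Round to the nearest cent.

£298850.57

Level perpetuity: PV = C / r = £26,000.00 / 0.087 = £298,850.57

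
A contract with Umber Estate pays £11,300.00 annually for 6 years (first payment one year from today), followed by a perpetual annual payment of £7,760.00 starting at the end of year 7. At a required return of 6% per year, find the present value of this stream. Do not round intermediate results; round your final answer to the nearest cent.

PV of 6-year annuity: £11,300.00 × [1 − (1+0.06)^−6] / 0.06 = 55565.76488
Perpetuity value at year 6: £7,760.00 / 0.06 = 129333.33333
PV of perpetuity: 129333.33333 / (1+0.06)^6 = 91174.89656
Total PV = 55565.76488 + 91174.89656 = 146740.66145

£146740.66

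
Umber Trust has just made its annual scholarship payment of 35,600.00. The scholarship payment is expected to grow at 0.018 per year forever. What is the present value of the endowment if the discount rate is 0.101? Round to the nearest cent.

436636.14

D₁ = D₀ × (1 + g) = 35,600.00 × 1.018 = 36,240.8000
Growing perpetuity: P = D₁ / (r − g) = 36,240.8000 / (0.101 − 0.018) = 436,636.14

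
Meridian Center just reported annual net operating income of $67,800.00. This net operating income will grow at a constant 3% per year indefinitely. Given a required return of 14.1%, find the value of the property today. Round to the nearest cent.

$629135.14

D₁ = D₀ × (1 + g) = $67,800.00 × 1.03 = $69,834.0000
Growing perpetuity: P = D₁ / (r − g) = $69,834.0000 / (0.141 − 0.03) = $629,135.14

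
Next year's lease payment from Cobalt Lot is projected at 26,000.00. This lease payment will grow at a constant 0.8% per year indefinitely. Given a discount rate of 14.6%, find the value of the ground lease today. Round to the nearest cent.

Growing perpetuity: P = D₁ / (r − g) = 26,000.0000 / (0.146 − 0.008) = 188,405.80

188405.80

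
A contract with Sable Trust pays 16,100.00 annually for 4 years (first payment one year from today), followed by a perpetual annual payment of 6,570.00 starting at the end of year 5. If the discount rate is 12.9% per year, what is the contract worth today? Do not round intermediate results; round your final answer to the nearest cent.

79335.94

PV of 4-year annuity: 16,100.00 × [1 − (1+0.129)^−4] / 0.129 = 47988.66106
Perpetuity value at year 4: 6,570.00 / 0.129 = 50930.23256
PV of perpetuity: 50930.23256 / (1+0.129)^4 = 31347.28205
Total PV = 47988.66106 + 31347.28205 = 79335.94311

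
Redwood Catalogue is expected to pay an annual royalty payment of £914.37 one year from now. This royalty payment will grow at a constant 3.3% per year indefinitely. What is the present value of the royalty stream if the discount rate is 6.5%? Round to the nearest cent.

Growing perpetuity: P = D₁ / (r − g) = £914.3700 / (0.065 − 0.033) = £28,574.06

£28574.06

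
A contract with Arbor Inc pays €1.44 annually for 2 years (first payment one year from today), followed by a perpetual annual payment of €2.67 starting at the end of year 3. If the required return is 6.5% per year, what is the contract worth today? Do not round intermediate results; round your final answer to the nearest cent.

€38.84

PV of 2-year annuity: €1.44 × [1 − (1+0.065)^−2] / 0.065 = 2.62170
Perpetuity value at year 2: €2.67 / 0.065 = 41.07692
PV of perpetuity: 41.07692 / (1+0.065)^2 = 36.21585
Total PV = 2.62170 + 36.21585 = 38.83755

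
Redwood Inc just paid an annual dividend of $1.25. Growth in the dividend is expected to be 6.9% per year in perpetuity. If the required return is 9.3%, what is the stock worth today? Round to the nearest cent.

D₁ = D₀ × (1 + g) = $1.25 × 1.069 = $1.3363
Growing perpetuity: P = D₁ / (r − g) = $1.3363 / (0.093 − 0.069) = $55.68

$55.68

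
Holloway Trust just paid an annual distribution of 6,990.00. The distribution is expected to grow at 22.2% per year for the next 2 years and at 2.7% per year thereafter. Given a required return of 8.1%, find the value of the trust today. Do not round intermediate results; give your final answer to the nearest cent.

186715.17

D_1 = 8541.78000
D_2 = 10438.05516
Terminal value at year 2: TV = D_2×(1+g_2)/(r−g_2) = 10719.88265/0.054 = 198516.34536
P_0 = D_1/(1+r)^1 + D_2/(1+r)^2 + TV/(1+r)^2
    = 7901.73913 + 8932.40076 + 169881.02920 = 186715.16908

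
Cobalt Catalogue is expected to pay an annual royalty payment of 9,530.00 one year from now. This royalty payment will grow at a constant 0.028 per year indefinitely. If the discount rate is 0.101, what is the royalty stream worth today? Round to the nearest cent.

Growing perpetuity: P = D₁ / (r − g) = 9,530.0000 / (0.101 − 0.028) = 130,547.95

130547.95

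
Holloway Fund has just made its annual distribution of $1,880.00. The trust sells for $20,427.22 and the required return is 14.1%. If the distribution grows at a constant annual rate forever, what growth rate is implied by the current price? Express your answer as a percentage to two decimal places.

P = D₀(1+g)/(r−g) ⇒ P(r−g) = D₀(1+g) ⇒ g(P+D₀) = P·r − D₀
g = (P·r − D₀)/(P + D₀) = ($20,427.22×0.141 − $1,880.00) / ($20,427.22 + $1,880.00) = 0.044839

4.48%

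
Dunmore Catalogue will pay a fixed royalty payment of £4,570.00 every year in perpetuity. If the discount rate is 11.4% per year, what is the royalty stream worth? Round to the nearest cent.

£40087.72

Level perpetuity: PV = C / r = £4,570.00 / 0.114 = £40,087.72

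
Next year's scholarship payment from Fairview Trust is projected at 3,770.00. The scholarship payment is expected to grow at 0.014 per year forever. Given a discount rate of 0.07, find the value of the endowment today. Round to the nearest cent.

67321.43

Growing perpetuity: P = D₁ / (r − g) = 3,770.0000 / (0.07 − 0.014) = 67,321.43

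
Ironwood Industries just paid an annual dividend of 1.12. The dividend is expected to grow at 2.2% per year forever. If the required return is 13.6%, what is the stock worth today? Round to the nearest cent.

10.04

D₁ = D₀ × (1 + g) = 1.12 × 1.022 = 1.1446
Growing perpetuity: P = D₁ / (r − g) = 1.1446 / (0.136 − 0.022) = 10.04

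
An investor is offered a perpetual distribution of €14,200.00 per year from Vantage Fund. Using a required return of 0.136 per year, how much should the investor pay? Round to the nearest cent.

Level perpetuity: PV = C / r = €14,200.00 / 0.136 = €104,411.76

€104411.76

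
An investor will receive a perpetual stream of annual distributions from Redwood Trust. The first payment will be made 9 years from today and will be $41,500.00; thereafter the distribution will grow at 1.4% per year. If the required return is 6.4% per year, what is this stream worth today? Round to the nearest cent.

$505295.08

Value at end of year 8: C₁ / (r − g) = $41,500.00 / (0.064 − 0.014) = $830,000.0000
Discount to today: PV = $830,000.0000 / (1 + 0.064)^8 = $830,000.0000 / 1.642605 = $505,295.08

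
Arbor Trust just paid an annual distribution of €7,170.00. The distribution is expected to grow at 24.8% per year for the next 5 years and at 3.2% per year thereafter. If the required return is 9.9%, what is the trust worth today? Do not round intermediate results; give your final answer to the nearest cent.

€261899.36

D_1 = 8948.16000
D_2 = 11167.30368
D_3 = 13936.79499
D_4 = 17393.12015
D_5 = 21706.61395
Terminal value at year 5: TV = D_5×(1+g_2)/(r−g_2) = 22401.22559/0.067 = 334346.65067
P_0 = D_1/(1+r)^1 + D_2/(1+r)^2 + D_3/(1+r)^3 + D_4/(1+r)^4 + D_5/(1+r)^5 + TV/(1+r)^5
    = 8142.09281 + 9245.97983 + 10499.52941 + 11923.03249 + 13539.53098 + 208549.19359 = 261899.35911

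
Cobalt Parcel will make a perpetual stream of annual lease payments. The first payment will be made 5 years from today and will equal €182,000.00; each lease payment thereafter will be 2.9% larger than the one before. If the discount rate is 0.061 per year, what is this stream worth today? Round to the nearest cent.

€4488072.61

Value at end of year 4: C₁ / (r − g) = €182,000.00 / (0.061 − 0.029) = €5,687,500.0000
Discount to today: PV = €5,687,500.0000 / (1 + 0.061)^4 = €5,687,500.0000 / 1.267248 = €4,488,072.61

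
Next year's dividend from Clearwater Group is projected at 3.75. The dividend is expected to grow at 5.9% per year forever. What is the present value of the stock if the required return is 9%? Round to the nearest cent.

120.97

Growing perpetuity: P = D₁ / (r − g) = 3.7500 / (0.09 − 0.059) = 120.97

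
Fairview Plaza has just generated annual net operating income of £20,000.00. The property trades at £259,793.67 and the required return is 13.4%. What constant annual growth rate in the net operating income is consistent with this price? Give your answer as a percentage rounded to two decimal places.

5.29%

P = D₀(1+g)/(r−g) ⇒ P(r−g) = D₀(1+g) ⇒ g(P+D₀) = P·r − D₀
g = (P·r − D₀)/(P + D₀) = (£259,793.67×0.134 − £20,000.00) / (£259,793.67 + £20,000.00) = 0.052940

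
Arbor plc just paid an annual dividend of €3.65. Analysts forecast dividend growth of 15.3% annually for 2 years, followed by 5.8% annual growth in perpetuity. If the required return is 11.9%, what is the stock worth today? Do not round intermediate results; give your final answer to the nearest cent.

D_1 = 4.20845
D_2 = 4.85234
Terminal value at year 2: TV = D_2×(1+g_2)/(r−g_2) = 5.13378/0.061 = 84.16031
P_0 = D_1/(1+r)^1 + D_2/(1+r)^2 + TV/(1+r)^2
    = 3.76090 + 3.87517 + 67.21205 = 74.84813

€74.85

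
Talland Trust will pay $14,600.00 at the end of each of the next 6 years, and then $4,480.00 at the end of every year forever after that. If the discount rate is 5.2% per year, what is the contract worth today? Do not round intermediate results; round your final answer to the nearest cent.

PV of 6-year annuity: $14,600.00 × [1 − (1+0.052)^−6] / 0.052 = 73633.47501
Perpetuity value at year 6: $4,480.00 / 0.052 = 86153.84615
PV of perpetuity: 86153.84615 / (1+0.052)^6 = 63559.46478
Total PV = 73633.47501 + 63559.46478 = 137192.93979

$137192.94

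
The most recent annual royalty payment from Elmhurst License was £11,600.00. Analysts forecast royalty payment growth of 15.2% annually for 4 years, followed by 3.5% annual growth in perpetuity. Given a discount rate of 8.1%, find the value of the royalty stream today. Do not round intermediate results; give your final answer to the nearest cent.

D_1 = 13363.20000
D_2 = 15394.40640
D_3 = 17734.35617
D_4 = 20429.97831
Terminal value at year 4: TV = D_4×(1+g_2)/(r−g_2) = 21145.02755/0.046 = 459674.51200
P_0 = D_1/(1+r)^1 + D_2/(1+r)^2 + D_3/(1+r)^3 + D_4/(1+r)^4 + TV/(1+r)^4
    = 12361.88714 + 13173.81497 + 14039.07017 + 14961.15526 + 336625.99327 = 391161.92081

£391161.92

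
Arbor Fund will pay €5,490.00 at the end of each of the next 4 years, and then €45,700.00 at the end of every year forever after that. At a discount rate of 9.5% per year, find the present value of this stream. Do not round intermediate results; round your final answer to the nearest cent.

€352200.45

PV of 4-year annuity: €5,490.00 × [1 − (1+0.095)^−4] / 0.095 = 17592.60136
Perpetuity value at year 4: €45,700.00 / 0.095 = 481052.63158
PV of perpetuity: 481052.63158 / (1+0.095)^4 = 334607.84434
Total PV = 17592.60136 + 334607.84434 = 352200.44569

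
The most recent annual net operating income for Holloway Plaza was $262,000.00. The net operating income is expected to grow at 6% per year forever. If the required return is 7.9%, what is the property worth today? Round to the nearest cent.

D₁ = D₀ × (1 + g) = $262,000.00 × 1.06 = $277,720.0000
Growing perpetuity: P = D₁ / (r − g) = $277,720.0000 / (0.079 − 0.06) = $14,616,842.11

$14616842.11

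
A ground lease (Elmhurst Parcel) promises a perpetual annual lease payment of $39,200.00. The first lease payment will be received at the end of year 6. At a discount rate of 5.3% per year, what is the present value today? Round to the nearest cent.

$571305.42

Value at end of year 5: C / r = $39,200.00 / 0.053 = $739,622.6415
Discount to today: PV = $739,622.6415 / (1 + 0.053)^5 = $739,622.6415 / 1.294619 = $571,305.42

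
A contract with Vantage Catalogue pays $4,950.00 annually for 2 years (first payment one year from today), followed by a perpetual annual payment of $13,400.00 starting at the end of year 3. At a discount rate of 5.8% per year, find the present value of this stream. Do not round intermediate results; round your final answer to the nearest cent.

$215498.79

PV of 2-year annuity: $4,950.00 × [1 − (1+0.058)^−2] / 0.058 = 9100.79295
Perpetuity value at year 2: $13,400.00 / 0.058 = 231034.48276
PV of perpetuity: 231034.48276 / (1+0.058)^2 = 206397.99275
Total PV = 9100.79295 + 206397.99275 = 215498.78570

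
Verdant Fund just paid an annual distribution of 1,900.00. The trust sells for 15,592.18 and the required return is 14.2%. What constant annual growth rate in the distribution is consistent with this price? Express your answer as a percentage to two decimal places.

1.80%

P = D₀(1+g)/(r−g) ⇒ P(r−g) = D₀(1+g) ⇒ g(P+D₀) = P·r − D₀
g = (P·r − D₀)/(P + D₀) = (15,592.18×0.142 − 1,900.00) / (15,592.18 + 1,900.00) = 0.017956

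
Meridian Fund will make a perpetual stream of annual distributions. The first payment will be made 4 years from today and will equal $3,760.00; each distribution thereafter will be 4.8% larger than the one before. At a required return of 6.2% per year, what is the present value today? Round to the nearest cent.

$224226.15

Value at end of year 3: C₁ / (r − g) = $3,760.00 / (0.062 − 0.048) = $268,571.4286
Discount to today: PV = $268,571.4286 / (1 + 0.062)^3 = $268,571.4286 / 1.197770 = $224,226.15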